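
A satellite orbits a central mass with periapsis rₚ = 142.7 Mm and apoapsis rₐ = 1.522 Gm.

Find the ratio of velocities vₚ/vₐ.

Convert to SI: rₚ = 142.7 Mm = 1.427e+08 m; rₐ = 1.522 Gm = 1.522e+09 m.
Conservation of angular momentum gives rₚvₚ = rₐvₐ, so vₚ/vₐ = rₐ/rₚ.
vₚ/vₐ = 1.522e+09 / 1.427e+08 ≈ 10.67.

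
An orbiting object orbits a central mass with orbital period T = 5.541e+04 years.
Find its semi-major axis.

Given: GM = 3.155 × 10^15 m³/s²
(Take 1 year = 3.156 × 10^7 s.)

Convert to SI: T = 5.541e+04 years = 1.74874e+12 s.
Invert Kepler's third law: a = (GM · T² / (4π²))^(1/3).
Substituting T = 1.74874e+12 s and GM = 3.155e+15 m³/s²:
a = (3.155e+15 · (1.74874e+12)² / (4π²))^(1/3) m
a ≈ 6.252e+12 m = 6.252 Tm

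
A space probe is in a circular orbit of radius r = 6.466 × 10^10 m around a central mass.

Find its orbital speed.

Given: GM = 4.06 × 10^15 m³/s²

For a circular orbit, gravity supplies the centripetal force, so v = √(GM / r).
v = √(4.06e+15 / 6.466e+10) m/s ≈ 250.6 m/s = 250.6 m/s.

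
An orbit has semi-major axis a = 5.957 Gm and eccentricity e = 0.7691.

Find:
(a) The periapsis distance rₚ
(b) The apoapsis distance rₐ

Convert to SI: a = 5.957 Gm = 5.957e+09 m.
(a) rₚ = a(1 − e) = 5.957e+09 · (1 − 0.7691) = 5.957e+09 · 0.2309 ≈ 1.375e+09 m = 1.375 Gm.
(b) rₐ = a(1 + e) = 5.957e+09 · (1 + 0.7691) = 5.957e+09 · 1.7691 ≈ 1.054e+10 m = 10.54 Gm.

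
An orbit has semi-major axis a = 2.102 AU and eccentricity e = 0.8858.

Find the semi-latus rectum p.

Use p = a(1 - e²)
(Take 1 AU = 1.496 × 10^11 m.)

Convert to SI: a = 2.102 AU = 3.14459e+11 m.
p = a (1 − e²).
p = 3.14459e+11 · (1 − (0.8858)²) = 3.14459e+11 · 0.215358 ≈ 6.772e+10 m = 0.4527 AU.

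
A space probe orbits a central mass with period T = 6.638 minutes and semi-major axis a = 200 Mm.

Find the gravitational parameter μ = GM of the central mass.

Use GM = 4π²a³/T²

Convert to SI: T = 6.638 minutes = 398.28 s; a = 200 Mm = 2e+08 m.
GM = 4π² · a³ / T².
GM = 4π² · (2e+08)³ / (398.28)² m³/s² ≈ 1.991e+21 m³/s² = 1.991 × 10^21 m³/s².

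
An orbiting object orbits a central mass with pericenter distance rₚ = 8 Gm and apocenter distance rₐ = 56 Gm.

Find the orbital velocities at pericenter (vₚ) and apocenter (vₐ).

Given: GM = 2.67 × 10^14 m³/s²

Convert to SI: rₚ = 8 Gm = 8e+09 m; rₐ = 56 Gm = 5.6e+10 m.
Use the vis-viva equation v² = GM(2/r − 1/a) with a = (rₚ + rₐ)/2 = (8e+09 + 5.6e+10)/2 = 3.2e+10 m.
vₚ = √(GM · (2/rₚ − 1/a)) = √(2.67e+14 · (2/8e+09 − 1/3.2e+10)) m/s ≈ 241.7 m/s = 241.7 m/s.
vₐ = √(GM · (2/rₐ − 1/a)) = √(2.67e+14 · (2/5.6e+10 − 1/3.2e+10)) m/s ≈ 34.52 m/s = 34.52 m/s.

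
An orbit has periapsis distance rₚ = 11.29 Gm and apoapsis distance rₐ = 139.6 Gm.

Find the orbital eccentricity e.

Convert to SI: rₚ = 11.29 Gm = 1.129e+10 m; rₐ = 139.6 Gm = 1.396e+11 m.
e = (rₐ − rₚ) / (rₐ + rₚ).
e = (1.396e+11 − 1.129e+10) / (1.396e+11 + 1.129e+10) = 1.2831e+11 / 1.5089e+11 ≈ 0.8504.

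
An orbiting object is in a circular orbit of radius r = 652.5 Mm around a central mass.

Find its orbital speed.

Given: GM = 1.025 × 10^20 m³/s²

Convert to SI: r = 652.5 Mm = 6.525e+08 m.
For a circular orbit, gravity supplies the centripetal force, so v = √(GM / r).
v = √(1.025e+20 / 6.525e+08) m/s ≈ 3.963e+05 m/s = 396.3 km/s.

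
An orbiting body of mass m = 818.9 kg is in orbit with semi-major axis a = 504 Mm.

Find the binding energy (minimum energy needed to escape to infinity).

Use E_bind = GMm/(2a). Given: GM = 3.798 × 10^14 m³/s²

Convert to SI: a = 504 Mm = 5.04e+08 m.
Total orbital energy is E = −GMm/(2a); binding energy is E_bind = −E = GMm/(2a).
E_bind = 3.798e+14 · 818.9 / (2 · 5.04e+08) J ≈ 3.085e+08 J = 308.5 MJ.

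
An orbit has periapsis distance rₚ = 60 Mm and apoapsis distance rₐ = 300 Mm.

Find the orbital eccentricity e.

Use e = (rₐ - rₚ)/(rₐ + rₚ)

Convert to SI: rₚ = 60 Mm = 6e+07 m; rₐ = 300 Mm = 3e+08 m.
e = (rₐ − rₚ) / (rₐ + rₚ).
e = (3e+08 − 6e+07) / (3e+08 + 6e+07) = 2.4e+08 / 3.6e+08 ≈ 0.6667.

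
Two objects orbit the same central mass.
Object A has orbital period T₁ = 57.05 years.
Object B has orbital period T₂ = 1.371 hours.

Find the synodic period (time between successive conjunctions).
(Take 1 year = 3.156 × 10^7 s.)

Convert to SI: T₁ = 57.05 years = 1.8005e+09 s; T₂ = 1.371 hours = 4935.6 s.
T_syn = |T₁ · T₂ / (T₁ − T₂)|.
T_syn = |1.8005e+09 · 4935.6 / (1.8005e+09 − 4935.6)| s ≈ 4936 s = 1.371 hours.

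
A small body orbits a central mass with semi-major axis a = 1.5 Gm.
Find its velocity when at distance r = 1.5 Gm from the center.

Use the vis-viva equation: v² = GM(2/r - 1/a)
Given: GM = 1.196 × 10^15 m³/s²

Convert to SI: a = 1.5 Gm = 1.5e+09 m; r = 1.5 Gm = 1.5e+09 m.
Vis-viva: v = √(GM · (2/r − 1/a)).
2/r − 1/a = 2/1.5e+09 − 1/1.5e+09 = 6.66667e-10 m⁻¹.
v = √(1.196e+15 · 6.66667e-10) m/s ≈ 892.9 m/s = 892.9 m/s.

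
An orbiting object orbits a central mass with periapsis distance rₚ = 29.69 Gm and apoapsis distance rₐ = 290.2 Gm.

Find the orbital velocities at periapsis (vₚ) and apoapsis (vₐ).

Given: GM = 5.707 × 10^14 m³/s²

Convert to SI: rₚ = 29.69 Gm = 2.969e+10 m; rₐ = 290.2 Gm = 2.902e+11 m.
Use the vis-viva equation v² = GM(2/r − 1/a) with a = (rₚ + rₐ)/2 = (2.969e+10 + 2.902e+11)/2 = 1.59945e+11 m.
vₚ = √(GM · (2/rₚ − 1/a)) = √(5.707e+14 · (2/2.969e+10 − 1/1.59945e+11)) m/s ≈ 186.8 m/s = 186.8 m/s.
vₐ = √(GM · (2/rₐ − 1/a)) = √(5.707e+14 · (2/2.902e+11 − 1/1.59945e+11)) m/s ≈ 19.11 m/s = 19.11 m/s.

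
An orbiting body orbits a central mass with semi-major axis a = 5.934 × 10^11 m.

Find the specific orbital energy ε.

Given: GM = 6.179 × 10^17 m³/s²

ε = −GM / (2a).
ε = −6.179e+17 / (2 · 5.934e+11) J/kg ≈ -5.206e+05 J/kg = -520.6 kJ/kg.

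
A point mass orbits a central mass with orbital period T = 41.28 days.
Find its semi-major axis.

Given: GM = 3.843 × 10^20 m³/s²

Convert to SI: T = 41.28 days = 3.56659e+06 s.
Invert Kepler's third law: a = (GM · T² / (4π²))^(1/3).
Substituting T = 3.56659e+06 s and GM = 3.843e+20 m³/s²:
a = (3.843e+20 · (3.56659e+06)² / (4π²))^(1/3) m
a ≈ 4.984e+10 m = 49.84 Gm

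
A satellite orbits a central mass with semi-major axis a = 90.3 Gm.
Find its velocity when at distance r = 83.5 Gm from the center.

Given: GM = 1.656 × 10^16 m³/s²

Convert to SI: a = 90.3 Gm = 9.03e+10 m; r = 83.5 Gm = 8.35e+10 m.
Vis-viva: v = √(GM · (2/r − 1/a)).
2/r − 1/a = 2/8.35e+10 − 1/9.03e+10 = 1.28779e-11 m⁻¹.
v = √(1.656e+16 · 1.28779e-11) m/s ≈ 461.8 m/s = 461.8 m/s.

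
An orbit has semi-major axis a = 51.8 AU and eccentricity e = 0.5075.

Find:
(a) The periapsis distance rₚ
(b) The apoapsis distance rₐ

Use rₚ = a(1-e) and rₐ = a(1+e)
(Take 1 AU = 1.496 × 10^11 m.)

Convert to SI: a = 51.8 AU = 7.74928e+12 m.
(a) rₚ = a(1 − e) = 7.74928e+12 · (1 − 0.5075) = 7.74928e+12 · 0.4925 ≈ 3.817e+12 m = 25.51 AU.
(b) rₐ = a(1 + e) = 7.74928e+12 · (1 + 0.5075) = 7.74928e+12 · 1.5075 ≈ 1.168e+13 m = 78.09 AU.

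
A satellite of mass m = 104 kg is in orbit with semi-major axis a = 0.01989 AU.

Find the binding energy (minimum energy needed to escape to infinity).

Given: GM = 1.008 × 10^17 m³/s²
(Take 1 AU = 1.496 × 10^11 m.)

Convert to SI: a = 0.01989 AU = 2.97554e+09 m.
Total orbital energy is E = −GMm/(2a); binding energy is E_bind = −E = GMm/(2a).
E_bind = 1.008e+17 · 104 / (2 · 2.97554e+09) J ≈ 1.762e+09 J = 1.762 GJ.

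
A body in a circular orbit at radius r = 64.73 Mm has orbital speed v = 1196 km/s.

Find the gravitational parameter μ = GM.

Convert to SI: r = 64.73 Mm = 6.473e+07 m; v = 1196 km/s = 1.196e+06 m/s.
For a circular orbit v² = GM/r, so GM = v² · r.
GM = (1.196e+06)² · 6.473e+07 m³/s² ≈ 9.259e+19 m³/s² = 9.259 × 10^19 m³/s².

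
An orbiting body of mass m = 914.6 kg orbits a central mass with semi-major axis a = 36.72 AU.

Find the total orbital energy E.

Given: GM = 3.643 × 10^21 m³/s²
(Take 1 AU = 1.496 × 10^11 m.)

Convert to SI: a = 36.72 AU = 5.49331e+12 m.
E = −GMm / (2a).
E = −3.643e+21 · 914.6 / (2 · 5.49331e+12) J ≈ -3.033e+11 J = -303.3 GJ.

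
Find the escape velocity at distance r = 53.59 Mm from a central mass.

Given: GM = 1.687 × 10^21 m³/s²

Convert to SI: r = 53.59 Mm = 5.359e+07 m.
Escape velocity comes from setting total energy to zero: ½v² − GM/r = 0 ⇒ v_esc = √(2GM / r).
v_esc = √(2 · 1.687e+21 / 5.359e+07) m/s ≈ 7.935e+06 m/s = 7935 km/s.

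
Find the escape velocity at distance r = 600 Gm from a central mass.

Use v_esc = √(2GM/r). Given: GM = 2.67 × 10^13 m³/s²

Convert to SI: r = 600 Gm = 6e+11 m.
Escape velocity comes from setting total energy to zero: ½v² − GM/r = 0 ⇒ v_esc = √(2GM / r).
v_esc = √(2 · 2.67e+13 / 6e+11) m/s ≈ 9.434 m/s = 9.434 m/s.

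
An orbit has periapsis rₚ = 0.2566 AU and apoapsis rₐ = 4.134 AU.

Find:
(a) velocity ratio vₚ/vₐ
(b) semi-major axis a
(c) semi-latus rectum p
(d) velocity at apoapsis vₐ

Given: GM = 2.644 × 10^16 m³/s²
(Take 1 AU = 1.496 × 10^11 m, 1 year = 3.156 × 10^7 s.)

Convert to SI: rₚ = 0.2566 AU = 3.83874e+10 m; rₐ = 4.134 AU = 6.18446e+11 m.
(a) Conservation of angular momentum (rₚvₚ = rₐvₐ) gives vₚ/vₐ = rₐ/rₚ = 6.18446e+11/3.83874e+10 ≈ 16.11
(b) a = (rₚ + rₐ)/2 = (3.83874e+10 + 6.18446e+11)/2 ≈ 3.284e+11 m
(c) From a = (rₚ + rₐ)/2 = 3.28417e+11 m and e = (rₐ − rₚ)/(rₐ + rₚ) = 0.883114, p = a(1 − e²) = 3.28417e+11 · (1 − (0.883114)²) ≈ 7.229e+10 m
(d) With a = (rₚ + rₐ)/2 = 3.28417e+11 m, vₐ = √(GM (2/rₐ − 1/a)) = √(2.644e+16 · (2/6.18446e+11 − 1/3.28417e+11)) m/s ≈ 70.69 m/s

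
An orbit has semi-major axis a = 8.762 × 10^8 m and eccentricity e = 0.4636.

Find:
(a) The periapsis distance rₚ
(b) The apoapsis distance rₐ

(a) rₚ = a(1 − e) = 8.762e+08 · (1 − 0.4636) = 8.762e+08 · 0.5364 ≈ 4.7e+08 m = 4.7 × 10^8 m.
(b) rₐ = a(1 + e) = 8.762e+08 · (1 + 0.4636) = 8.762e+08 · 1.4636 ≈ 1.282e+09 m = 1.282 × 10^9 m.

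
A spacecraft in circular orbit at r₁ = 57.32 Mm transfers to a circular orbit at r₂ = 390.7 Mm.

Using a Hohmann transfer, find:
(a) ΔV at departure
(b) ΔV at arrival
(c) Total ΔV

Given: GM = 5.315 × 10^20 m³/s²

Convert to SI: r₁ = 57.32 Mm = 5.732e+07 m; r₂ = 390.7 Mm = 3.907e+08 m.
Transfer semi-major axis: a_t = (r₁ + r₂)/2 = (5.732e+07 + 3.907e+08)/2 = 2.2401e+08 m.
Circular speeds: v₁ = √(GM/r₁) = 3.04508e+06 m/s, v₂ = √(GM/r₂) = 1.16635e+06 m/s.
Transfer speeds (vis-viva v² = GM(2/r − 1/a_t)): v₁ᵗ = 4.02149e+06 m/s, v₂ᵗ = 589996 m/s.
(a) ΔV₁ = |v₁ᵗ − v₁| ≈ 9.764e+05 m/s = 976.4 km/s.
(b) ΔV₂ = |v₂ − v₂ᵗ| ≈ 5.764e+05 m/s = 576.4 km/s.
(c) ΔV_total = ΔV₁ + ΔV₂ ≈ 1.553e+06 m/s = 1553 km/s.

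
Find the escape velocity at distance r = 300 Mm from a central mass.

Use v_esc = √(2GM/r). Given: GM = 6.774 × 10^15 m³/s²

Convert to SI: r = 300 Mm = 3e+08 m.
Escape velocity comes from setting total energy to zero: ½v² − GM/r = 0 ⇒ v_esc = √(2GM / r).
v_esc = √(2 · 6.774e+15 / 3e+08) m/s ≈ 6720 m/s = 6.72 km/s.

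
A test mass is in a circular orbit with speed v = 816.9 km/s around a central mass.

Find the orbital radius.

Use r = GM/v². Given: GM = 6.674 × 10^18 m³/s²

Convert to SI: v = 816.9 km/s = 816900 m/s.
For a circular orbit, v² = GM / r, so r = GM / v².
r = 6.674e+18 / (816900)² m ≈ 1e+07 m = 10 Mm.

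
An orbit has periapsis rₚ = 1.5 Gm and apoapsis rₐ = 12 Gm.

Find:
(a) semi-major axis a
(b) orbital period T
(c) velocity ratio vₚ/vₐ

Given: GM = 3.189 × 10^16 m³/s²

Convert to SI: rₚ = 1.5 Gm = 1.5e+09 m; rₐ = 12 Gm = 1.2e+10 m.
(a) a = (rₚ + rₐ)/2 = (1.5e+09 + 1.2e+10)/2 ≈ 6.75e+09 m
(b) With a = (rₚ + rₐ)/2 = 6.75e+09 m, T = 2π √(a³/GM) = 2π √((6.75e+09)³/3.189e+16) s ≈ 1.951e+07 s
(c) Conservation of angular momentum (rₚvₚ = rₐvₐ) gives vₚ/vₐ = rₐ/rₚ = 1.2e+10/1.5e+09 ≈ 8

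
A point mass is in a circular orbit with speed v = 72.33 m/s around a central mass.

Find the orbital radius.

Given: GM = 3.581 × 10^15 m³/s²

For a circular orbit, v² = GM / r, so r = GM / v².
r = 3.581e+15 / (72.33)² m ≈ 6.845e+11 m = 684.5 Gm.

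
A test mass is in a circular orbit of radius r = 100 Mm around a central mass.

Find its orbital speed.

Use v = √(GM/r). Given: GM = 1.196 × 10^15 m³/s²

Convert to SI: r = 100 Mm = 1e+08 m.
For a circular orbit, gravity supplies the centripetal force, so v = √(GM / r).
v = √(1.196e+15 / 1e+08) m/s ≈ 3458 m/s = 3.458 km/s.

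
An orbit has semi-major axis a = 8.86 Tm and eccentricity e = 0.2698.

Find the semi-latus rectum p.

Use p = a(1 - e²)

Convert to SI: a = 8.86 Tm = 8.86e+12 m.
p = a (1 − e²).
p = 8.86e+12 · (1 − (0.2698)²) = 8.86e+12 · 0.927208 ≈ 8.215e+12 m = 8.215 Tm.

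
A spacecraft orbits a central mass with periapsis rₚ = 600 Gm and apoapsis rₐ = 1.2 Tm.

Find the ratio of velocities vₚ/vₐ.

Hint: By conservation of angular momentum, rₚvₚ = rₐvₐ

Convert to SI: rₚ = 600 Gm = 6e+11 m; rₐ = 1.2 Tm = 1.2e+12 m.
Conservation of angular momentum gives rₚvₚ = rₐvₐ, so vₚ/vₐ = rₐ/rₚ.
vₚ/vₐ = 1.2e+12 / 6e+11 ≈ 2.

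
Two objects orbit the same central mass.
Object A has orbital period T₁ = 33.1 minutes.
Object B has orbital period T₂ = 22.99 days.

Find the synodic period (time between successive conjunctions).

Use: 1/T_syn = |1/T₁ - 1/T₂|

Convert to SI: T₁ = 33.1 minutes = 1986 s; T₂ = 22.99 days = 1.98634e+06 s.
T_syn = |T₁ · T₂ / (T₁ − T₂)|.
T_syn = |1986 · 1.98634e+06 / (1986 − 1.98634e+06)| s ≈ 1988 s = 33.13 minutes.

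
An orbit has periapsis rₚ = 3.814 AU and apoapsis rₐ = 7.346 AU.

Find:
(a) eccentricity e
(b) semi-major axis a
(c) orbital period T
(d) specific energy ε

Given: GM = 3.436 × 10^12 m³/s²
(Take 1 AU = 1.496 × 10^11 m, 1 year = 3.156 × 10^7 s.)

Convert to SI: rₚ = 3.814 AU = 5.70574e+11 m; rₐ = 7.346 AU = 1.09896e+12 m.
(a) e = (rₐ − rₚ)/(rₐ + rₚ) = (1.09896e+12 − 5.70574e+11)/(1.09896e+12 + 5.70574e+11) ≈ 0.3165
(b) a = (rₚ + rₐ)/2 = (5.70574e+11 + 1.09896e+12)/2 ≈ 8.348e+11 m
(c) With a = (rₚ + rₐ)/2 = 8.34768e+11 m, T = 2π √(a³/GM) = 2π √((8.34768e+11)³/3.436e+12) s ≈ 2.585e+12 s
(d) With a = (rₚ + rₐ)/2 = 8.34768e+11 m, ε = −GM/(2a) = −3.436e+12/(2 · 8.34768e+11) J/kg ≈ -2.058 J/kg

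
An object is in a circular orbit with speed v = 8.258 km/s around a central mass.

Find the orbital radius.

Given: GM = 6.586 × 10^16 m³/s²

Convert to SI: v = 8.258 km/s = 8258 m/s.
For a circular orbit, v² = GM / r, so r = GM / v².
r = 6.586e+16 / (8258)² m ≈ 9.658e+08 m = 9.658 × 10^8 m.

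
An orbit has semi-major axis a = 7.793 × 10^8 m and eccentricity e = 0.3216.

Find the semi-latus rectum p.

p = a (1 − e²).
p = 7.793e+08 · (1 − (0.3216)²) = 7.793e+08 · 0.896573 ≈ 6.987e+08 m = 6.987 × 10^8 m.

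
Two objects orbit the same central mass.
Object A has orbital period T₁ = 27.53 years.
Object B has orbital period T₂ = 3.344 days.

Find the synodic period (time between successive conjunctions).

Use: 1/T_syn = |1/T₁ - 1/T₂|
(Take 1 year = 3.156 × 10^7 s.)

Convert to SI: T₁ = 27.53 years = 8.68847e+08 s; T₂ = 3.344 days = 288922 s.
T_syn = |T₁ · T₂ / (T₁ − T₂)|.
T_syn = |8.68847e+08 · 288922 / (8.68847e+08 − 288922)| s ≈ 2.89e+05 s = 3.345 days.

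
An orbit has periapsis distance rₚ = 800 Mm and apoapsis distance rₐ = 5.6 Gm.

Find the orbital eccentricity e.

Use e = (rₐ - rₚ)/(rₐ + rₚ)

Convert to SI: rₚ = 800 Mm = 8e+08 m; rₐ = 5.6 Gm = 5.6e+09 m.
e = (rₐ − rₚ) / (rₐ + rₚ).
e = (5.6e+09 − 8e+08) / (5.6e+09 + 8e+08) = 4.8e+09 / 6.4e+09 ≈ 0.75.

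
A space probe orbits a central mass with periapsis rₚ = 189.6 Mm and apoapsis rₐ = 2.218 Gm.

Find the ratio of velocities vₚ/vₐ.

Convert to SI: rₚ = 189.6 Mm = 1.896e+08 m; rₐ = 2.218 Gm = 2.218e+09 m.
Conservation of angular momentum gives rₚvₚ = rₐvₐ, so vₚ/vₐ = rₐ/rₚ.
vₚ/vₐ = 2.218e+09 / 1.896e+08 ≈ 11.7.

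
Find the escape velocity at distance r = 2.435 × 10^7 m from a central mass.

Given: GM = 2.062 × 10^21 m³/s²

Escape velocity comes from setting total energy to zero: ½v² − GM/r = 0 ⇒ v_esc = √(2GM / r).
v_esc = √(2 · 2.062e+21 / 2.435e+07) m/s ≈ 1.301e+07 m/s = 1.301e+04 km/s.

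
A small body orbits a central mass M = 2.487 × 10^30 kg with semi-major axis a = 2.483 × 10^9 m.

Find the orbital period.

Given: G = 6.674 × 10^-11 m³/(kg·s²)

GM = G · M = 6.674e-11 · 2.487e+30 = 1.65982e+20 m³/s².
Kepler's third law: T = 2π √(a³ / GM).
Substituting a = 2.483e+09 m and GM = 1.65982e+20 m³/s²:
T = 2π √((2.483e+09)³ / 1.65982e+20) s
T ≈ 6.034e+04 s = 16.76 hours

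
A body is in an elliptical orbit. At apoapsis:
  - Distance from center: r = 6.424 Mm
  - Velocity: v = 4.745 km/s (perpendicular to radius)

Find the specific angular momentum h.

Convert to SI: r = 6.424 Mm = 6.424e+06 m; v = 4.745 km/s = 4745 m/s.
With v perpendicular to r, h = r · v.
h = 6.424e+06 · 4745 m²/s ≈ 3.048e+10 m²/s.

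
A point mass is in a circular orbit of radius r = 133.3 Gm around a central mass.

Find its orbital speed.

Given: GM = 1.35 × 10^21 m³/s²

Convert to SI: r = 133.3 Gm = 1.333e+11 m.
For a circular orbit, gravity supplies the centripetal force, so v = √(GM / r).
v = √(1.35e+21 / 1.333e+11) m/s ≈ 1.006e+05 m/s = 100.6 km/s.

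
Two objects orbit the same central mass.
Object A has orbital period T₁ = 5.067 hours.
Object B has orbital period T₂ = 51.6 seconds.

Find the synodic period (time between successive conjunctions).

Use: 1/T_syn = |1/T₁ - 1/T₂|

Convert to SI: T₁ = 5.067 hours = 18241.2 s.
T_syn = |T₁ · T₂ / (T₁ − T₂)|.
T_syn = |18241.2 · 51.6 / (18241.2 − 51.6)| s ≈ 51.75 s = 51.75 seconds.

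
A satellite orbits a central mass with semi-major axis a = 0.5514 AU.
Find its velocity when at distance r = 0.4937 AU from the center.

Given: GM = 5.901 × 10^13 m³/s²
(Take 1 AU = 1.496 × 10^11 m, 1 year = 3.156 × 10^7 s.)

Convert to SI: a = 0.5514 AU = 8.24894e+10 m; r = 0.4937 AU = 7.38575e+10 m.
Vis-viva: v = √(GM · (2/r − 1/a)).
2/r − 1/a = 2/7.38575e+10 − 1/8.24894e+10 = 1.49564e-11 m⁻¹.
v = √(5.901e+13 · 1.49564e-11) m/s ≈ 29.71 m/s = 0.006267 AU/year.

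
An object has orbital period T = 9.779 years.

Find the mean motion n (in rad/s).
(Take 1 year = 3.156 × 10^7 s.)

Convert to SI: T = 9.779 years = 3.08625e+08 s.
n = 2π / T.
n = 2π / 3.08625e+08 s ≈ 2.036e-08 rad/s.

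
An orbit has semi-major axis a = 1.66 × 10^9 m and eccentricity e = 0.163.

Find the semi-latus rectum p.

p = a (1 − e²).
p = 1.66e+09 · (1 − (0.163)²) = 1.66e+09 · 0.973431 ≈ 1.616e+09 m = 1.616 × 10^9 m.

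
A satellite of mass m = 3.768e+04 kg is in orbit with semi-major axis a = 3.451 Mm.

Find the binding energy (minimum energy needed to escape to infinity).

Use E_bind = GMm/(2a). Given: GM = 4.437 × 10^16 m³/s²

Convert to SI: a = 3.451 Mm = 3.451e+06 m.
Total orbital energy is E = −GMm/(2a); binding energy is E_bind = −E = GMm/(2a).
E_bind = 4.437e+16 · 3.768e+04 / (2 · 3.451e+06) J ≈ 2.422e+14 J = 242.2 TJ.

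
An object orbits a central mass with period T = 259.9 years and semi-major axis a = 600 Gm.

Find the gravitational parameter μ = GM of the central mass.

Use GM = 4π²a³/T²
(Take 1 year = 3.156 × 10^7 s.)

Convert to SI: T = 259.9 years = 8.20244e+09 s; a = 600 Gm = 6e+11 m.
GM = 4π² · a³ / T².
GM = 4π² · (6e+11)³ / (8.20244e+09)² m³/s² ≈ 1.267e+17 m³/s² = 1.267 × 10^17 m³/s².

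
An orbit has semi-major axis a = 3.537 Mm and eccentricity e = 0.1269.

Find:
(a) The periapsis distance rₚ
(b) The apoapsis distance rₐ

Convert to SI: a = 3.537 Mm = 3.537e+06 m.
(a) rₚ = a(1 − e) = 3.537e+06 · (1 − 0.1269) = 3.537e+06 · 0.8731 ≈ 3.088e+06 m = 3.088 Mm.
(b) rₐ = a(1 + e) = 3.537e+06 · (1 + 0.1269) = 3.537e+06 · 1.1269 ≈ 3.986e+06 m = 3.986 Mm.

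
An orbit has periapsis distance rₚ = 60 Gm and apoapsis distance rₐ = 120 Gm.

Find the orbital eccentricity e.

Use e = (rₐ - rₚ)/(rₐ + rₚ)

Convert to SI: rₚ = 60 Gm = 6e+10 m; rₐ = 120 Gm = 1.2e+11 m.
e = (rₐ − rₚ) / (rₐ + rₚ).
e = (1.2e+11 − 6e+10) / (1.2e+11 + 6e+10) = 6e+10 / 1.8e+11 ≈ 0.3333.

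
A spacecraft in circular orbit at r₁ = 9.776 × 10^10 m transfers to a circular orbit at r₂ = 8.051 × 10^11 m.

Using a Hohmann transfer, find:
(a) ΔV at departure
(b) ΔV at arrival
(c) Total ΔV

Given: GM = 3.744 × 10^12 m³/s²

Transfer semi-major axis: a_t = (r₁ + r₂)/2 = (9.776e+10 + 8.051e+11)/2 = 4.5143e+11 m.
Circular speeds: v₁ = √(GM/r₁) = 6.18853 m/s, v₂ = √(GM/r₂) = 2.15647 m/s.
Transfer speeds (vis-viva v² = GM(2/r − 1/a_t)): v₁ᵗ = 8.26451 m/s, v₂ᵗ = 1.00353 m/s.
(a) ΔV₁ = |v₁ᵗ − v₁| ≈ 2.076 m/s = 2.076 m/s.
(b) ΔV₂ = |v₂ − v₂ᵗ| ≈ 1.153 m/s = 1.153 m/s.
(c) ΔV_total = ΔV₁ + ΔV₂ ≈ 3.229 m/s = 3.229 m/s.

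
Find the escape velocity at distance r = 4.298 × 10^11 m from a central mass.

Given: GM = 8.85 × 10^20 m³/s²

Escape velocity comes from setting total energy to zero: ½v² − GM/r = 0 ⇒ v_esc = √(2GM / r).
v_esc = √(2 · 8.85e+20 / 4.298e+11) m/s ≈ 6.417e+04 m/s = 64.17 km/s.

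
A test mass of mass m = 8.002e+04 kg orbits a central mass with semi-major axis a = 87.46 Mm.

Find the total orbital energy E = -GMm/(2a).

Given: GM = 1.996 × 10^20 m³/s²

Convert to SI: a = 87.46 Mm = 8.746e+07 m.
E = −GMm / (2a).
E = −1.996e+20 · 8.002e+04 / (2 · 8.746e+07) J ≈ -9.131e+16 J = -91.31 PJ.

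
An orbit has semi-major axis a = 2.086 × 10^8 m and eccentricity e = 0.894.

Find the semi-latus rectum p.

p = a (1 − e²).
p = 2.086e+08 · (1 − (0.894)²) = 2.086e+08 · 0.200764 ≈ 4.188e+07 m = 4.188 × 10^7 m.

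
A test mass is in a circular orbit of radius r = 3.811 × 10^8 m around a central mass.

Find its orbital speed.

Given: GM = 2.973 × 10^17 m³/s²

For a circular orbit, gravity supplies the centripetal force, so v = √(GM / r).
v = √(2.973e+17 / 3.811e+08) m/s ≈ 2.793e+04 m/s = 27.93 km/s.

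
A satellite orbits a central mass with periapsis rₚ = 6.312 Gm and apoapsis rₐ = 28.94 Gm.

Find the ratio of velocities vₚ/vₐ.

Convert to SI: rₚ = 6.312 Gm = 6.312e+09 m; rₐ = 28.94 Gm = 2.894e+10 m.
Conservation of angular momentum gives rₚvₚ = rₐvₐ, so vₚ/vₐ = rₐ/rₚ.
vₚ/vₐ = 2.894e+10 / 6.312e+09 ≈ 4.585.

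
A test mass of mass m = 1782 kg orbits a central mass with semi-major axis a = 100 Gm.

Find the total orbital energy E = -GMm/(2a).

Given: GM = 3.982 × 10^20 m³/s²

Convert to SI: a = 100 Gm = 1e+11 m.
E = −GMm / (2a).
E = −3.982e+20 · 1782 / (2 · 1e+11) J ≈ -3.548e+12 J = -3.548 TJ.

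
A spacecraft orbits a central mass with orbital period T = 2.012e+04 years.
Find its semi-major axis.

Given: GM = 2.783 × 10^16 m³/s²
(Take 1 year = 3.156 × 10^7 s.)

Convert to SI: T = 2.012e+04 years = 6.34987e+11 s.
Invert Kepler's third law: a = (GM · T² / (4π²))^(1/3).
Substituting T = 6.34987e+11 s and GM = 2.783e+16 m³/s²:
a = (2.783e+16 · (6.34987e+11)² / (4π²))^(1/3) m
a ≈ 6.575e+12 m = 6.575 Tm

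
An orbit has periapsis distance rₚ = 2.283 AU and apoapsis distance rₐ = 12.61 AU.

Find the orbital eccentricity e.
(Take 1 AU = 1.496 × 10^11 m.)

Convert to SI: rₚ = 2.283 AU = 3.41537e+11 m; rₐ = 12.61 AU = 1.88646e+12 m.
e = (rₐ − rₚ) / (rₐ + rₚ).
e = (1.88646e+12 − 3.41537e+11) / (1.88646e+12 + 3.41537e+11) = 1.54492e+12 / 2.22799e+12 ≈ 0.6934.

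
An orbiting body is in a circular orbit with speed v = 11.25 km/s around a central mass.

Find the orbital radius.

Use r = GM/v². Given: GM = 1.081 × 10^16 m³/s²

Convert to SI: v = 11.25 km/s = 11250 m/s.
For a circular orbit, v² = GM / r, so r = GM / v².
r = 1.081e+16 / (11250)² m ≈ 8.541e+07 m = 8.541 × 10^7 m.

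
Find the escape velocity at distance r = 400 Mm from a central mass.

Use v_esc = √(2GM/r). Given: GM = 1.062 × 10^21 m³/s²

Convert to SI: r = 400 Mm = 4e+08 m.
Escape velocity comes from setting total energy to zero: ½v² − GM/r = 0 ⇒ v_esc = √(2GM / r).
v_esc = √(2 · 1.062e+21 / 4e+08) m/s ≈ 2.304e+06 m/s = 2304 km/s.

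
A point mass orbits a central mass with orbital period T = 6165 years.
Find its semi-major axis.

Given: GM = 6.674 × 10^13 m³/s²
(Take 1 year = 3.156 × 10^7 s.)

Convert to SI: T = 6165 years = 1.94567e+11 s.
Invert Kepler's third law: a = (GM · T² / (4π²))^(1/3).
Substituting T = 1.94567e+11 s and GM = 6.674e+13 m³/s²:
a = (6.674e+13 · (1.94567e+11)² / (4π²))^(1/3) m
a ≈ 4e+11 m = 400 Gm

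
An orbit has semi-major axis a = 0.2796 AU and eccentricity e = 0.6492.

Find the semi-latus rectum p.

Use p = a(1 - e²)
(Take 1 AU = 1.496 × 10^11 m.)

Convert to SI: a = 0.2796 AU = 4.18282e+10 m.
p = a (1 − e²).
p = 4.18282e+10 · (1 − (0.6492)²) = 4.18282e+10 · 0.578539 ≈ 2.42e+10 m = 0.1618 AU.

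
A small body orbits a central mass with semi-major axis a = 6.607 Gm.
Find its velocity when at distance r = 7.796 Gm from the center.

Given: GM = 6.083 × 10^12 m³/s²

Convert to SI: a = 6.607 Gm = 6.607e+09 m; r = 7.796 Gm = 7.796e+09 m.
Vis-viva: v = √(GM · (2/r − 1/a)).
2/r − 1/a = 2/7.796e+09 − 1/6.607e+09 = 1.05187e-10 m⁻¹.
v = √(6.083e+12 · 1.05187e-10) m/s ≈ 25.3 m/s = 25.3 m/s.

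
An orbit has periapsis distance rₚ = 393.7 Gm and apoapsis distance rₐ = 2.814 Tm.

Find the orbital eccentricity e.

Convert to SI: rₚ = 393.7 Gm = 3.937e+11 m; rₐ = 2.814 Tm = 2.814e+12 m.
e = (rₐ − rₚ) / (rₐ + rₚ).
e = (2.814e+12 − 3.937e+11) / (2.814e+12 + 3.937e+11) = 2.4203e+12 / 3.2077e+12 ≈ 0.7545.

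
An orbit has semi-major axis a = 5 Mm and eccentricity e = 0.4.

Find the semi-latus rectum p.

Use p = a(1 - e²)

Convert to SI: a = 5 Mm = 5e+06 m.
p = a (1 − e²).
p = 5e+06 · (1 − (0.4)²) = 5e+06 · 0.84 ≈ 4.2e+06 m = 4.2 Mm.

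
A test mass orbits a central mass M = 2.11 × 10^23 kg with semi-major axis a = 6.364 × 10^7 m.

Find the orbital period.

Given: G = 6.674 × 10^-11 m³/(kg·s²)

GM = G · M = 6.674e-11 · 2.11e+23 = 1.40821e+13 m³/s².
Kepler's third law: T = 2π √(a³ / GM).
Substituting a = 6.364e+07 m and GM = 1.40821e+13 m³/s²:
T = 2π √((6.364e+07)³ / 1.40821e+13) s
T ≈ 8.5e+05 s = 9.838 days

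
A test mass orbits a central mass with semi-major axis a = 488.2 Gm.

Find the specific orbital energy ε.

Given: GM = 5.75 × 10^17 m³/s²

Convert to SI: a = 488.2 Gm = 4.882e+11 m.
ε = −GM / (2a).
ε = −5.75e+17 / (2 · 4.882e+11) J/kg ≈ -5.889e+05 J/kg = -588.9 kJ/kg.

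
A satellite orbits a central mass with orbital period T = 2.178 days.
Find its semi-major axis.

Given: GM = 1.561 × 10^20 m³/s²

Convert to SI: T = 2.178 days = 188179 s.
Invert Kepler's third law: a = (GM · T² / (4π²))^(1/3).
Substituting T = 188179 s and GM = 1.561e+20 m³/s²:
a = (1.561e+20 · (188179)² / (4π²))^(1/3) m
a ≈ 5.193e+09 m = 5.193 Gm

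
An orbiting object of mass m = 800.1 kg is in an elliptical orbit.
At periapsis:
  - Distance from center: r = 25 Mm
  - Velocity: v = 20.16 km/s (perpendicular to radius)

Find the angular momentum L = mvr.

Convert to SI: r = 25 Mm = 2.5e+07 m; v = 20.16 km/s = 20160 m/s.
Since v is perpendicular to r, L = m · v · r.
L = 800.1 · 20160 · 2.5e+07 kg·m²/s ≈ 4.033e+14 kg·m²/s.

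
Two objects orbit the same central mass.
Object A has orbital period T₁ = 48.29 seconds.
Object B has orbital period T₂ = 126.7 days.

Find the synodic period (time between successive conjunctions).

Convert to SI: T₂ = 126.7 days = 1.09469e+07 s.
T_syn = |T₁ · T₂ / (T₁ − T₂)|.
T_syn = |48.29 · 1.09469e+07 / (48.29 − 1.09469e+07)| s ≈ 48.29 s = 48.29 seconds.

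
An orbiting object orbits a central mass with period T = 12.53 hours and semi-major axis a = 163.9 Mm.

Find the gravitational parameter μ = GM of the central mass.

Convert to SI: T = 12.53 hours = 45108 s; a = 163.9 Mm = 1.639e+08 m.
GM = 4π² · a³ / T².
GM = 4π² · (1.639e+08)³ / (45108)² m³/s² ≈ 8.543e+16 m³/s² = 8.543 × 10^16 m³/s².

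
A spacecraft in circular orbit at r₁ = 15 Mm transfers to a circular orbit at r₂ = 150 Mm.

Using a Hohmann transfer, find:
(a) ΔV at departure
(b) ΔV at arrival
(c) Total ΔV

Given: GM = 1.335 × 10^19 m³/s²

Convert to SI: r₁ = 15 Mm = 1.5e+07 m; r₂ = 150 Mm = 1.5e+08 m.
Transfer semi-major axis: a_t = (r₁ + r₂)/2 = (1.5e+07 + 1.5e+08)/2 = 8.25e+07 m.
Circular speeds: v₁ = √(GM/r₁) = 943398 m/s, v₂ = √(GM/r₂) = 298329 m/s.
Transfer speeds (vis-viva v² = GM(2/r − 1/a_t)): v₁ᵗ = 1.27208e+06 m/s, v₂ᵗ = 127208 m/s.
(a) ΔV₁ = |v₁ᵗ − v₁| ≈ 3.287e+05 m/s = 328.7 km/s.
(b) ΔV₂ = |v₂ − v₂ᵗ| ≈ 1.711e+05 m/s = 171.1 km/s.
(c) ΔV_total = ΔV₁ + ΔV₂ ≈ 4.998e+05 m/s = 499.8 km/s.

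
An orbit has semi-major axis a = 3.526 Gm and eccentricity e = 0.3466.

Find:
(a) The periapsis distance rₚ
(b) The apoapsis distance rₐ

Convert to SI: a = 3.526 Gm = 3.526e+09 m.
(a) rₚ = a(1 − e) = 3.526e+09 · (1 − 0.3466) = 3.526e+09 · 0.6534 ≈ 2.304e+09 m = 2.304 Gm.
(b) rₐ = a(1 + e) = 3.526e+09 · (1 + 0.3466) = 3.526e+09 · 1.3466 ≈ 4.748e+09 m = 4.748 Gm.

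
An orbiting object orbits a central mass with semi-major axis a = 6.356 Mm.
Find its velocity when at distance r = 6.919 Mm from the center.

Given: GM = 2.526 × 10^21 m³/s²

Convert to SI: a = 6.356 Mm = 6.356e+06 m; r = 6.919 Mm = 6.919e+06 m.
Vis-viva: v = √(GM · (2/r − 1/a)).
2/r − 1/a = 2/6.919e+06 − 1/6.356e+06 = 1.31727e-07 m⁻¹.
v = √(2.526e+21 · 1.31727e-07) m/s ≈ 1.824e+07 m/s = 1.824e+04 km/s.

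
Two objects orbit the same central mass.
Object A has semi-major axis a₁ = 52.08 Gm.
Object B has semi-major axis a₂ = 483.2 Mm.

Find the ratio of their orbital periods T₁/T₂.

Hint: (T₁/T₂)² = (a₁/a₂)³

Convert to SI: a₁ = 52.08 Gm = 5.208e+10 m; a₂ = 483.2 Mm = 4.832e+08 m.
From Kepler's third law, (T₁/T₂)² = (a₁/a₂)³, so T₁/T₂ = (a₁/a₂)^(3/2).
a₁/a₂ = 5.208e+10 / 4.832e+08 = 107.781.
T₁/T₂ = (107.781)^(3/2) ≈ 1119.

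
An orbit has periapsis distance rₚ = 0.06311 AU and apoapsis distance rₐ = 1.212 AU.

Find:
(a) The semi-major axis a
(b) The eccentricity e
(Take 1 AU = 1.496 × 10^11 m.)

Convert to SI: rₚ = 0.06311 AU = 9.44126e+09 m; rₐ = 1.212 AU = 1.81315e+11 m.
(a) a = (rₚ + rₐ) / 2 = (9.44126e+09 + 1.81315e+11) / 2 ≈ 9.538e+10 m = 0.6376 AU.
(b) e = (rₐ − rₚ) / (rₐ + rₚ) = (1.81315e+11 − 9.44126e+09) / (1.81315e+11 + 9.44126e+09) ≈ 0.901.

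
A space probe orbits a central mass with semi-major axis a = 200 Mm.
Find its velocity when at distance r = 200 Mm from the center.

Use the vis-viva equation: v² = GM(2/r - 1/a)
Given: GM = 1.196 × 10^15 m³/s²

Convert to SI: a = 200 Mm = 2e+08 m; r = 200 Mm = 2e+08 m.
Vis-viva: v = √(GM · (2/r − 1/a)).
2/r − 1/a = 2/2e+08 − 1/2e+08 = 5e-09 m⁻¹.
v = √(1.196e+15 · 5e-09) m/s ≈ 2445 m/s = 2.445 km/s.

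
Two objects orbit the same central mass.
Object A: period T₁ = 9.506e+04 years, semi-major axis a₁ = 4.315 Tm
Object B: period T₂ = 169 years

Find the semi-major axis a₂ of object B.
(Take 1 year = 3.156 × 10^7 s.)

Convert to SI: T₁ = 9.506e+04 years = 3.00009e+12 s; a₁ = 4.315 Tm = 4.315e+12 m; T₂ = 169 years = 5.33364e+09 s.
Kepler's third law: (T₁/T₂)² = (a₁/a₂)³ ⇒ a₂ = a₁ · (T₂/T₁)^(2/3).
T₂/T₁ = 5.33364e+09 / 3.00009e+12 = 0.00177782.
a₂ = 4.315e+12 · (0.00177782)^(2/3) m ≈ 6.332e+10 m = 63.32 Gm.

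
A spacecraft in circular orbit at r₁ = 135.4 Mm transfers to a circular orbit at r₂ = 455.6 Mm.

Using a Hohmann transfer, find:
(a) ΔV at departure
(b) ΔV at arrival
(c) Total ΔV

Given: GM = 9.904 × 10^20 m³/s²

Convert to SI: r₁ = 135.4 Mm = 1.354e+08 m; r₂ = 455.6 Mm = 4.556e+08 m.
Transfer semi-major axis: a_t = (r₁ + r₂)/2 = (1.354e+08 + 4.556e+08)/2 = 2.955e+08 m.
Circular speeds: v₁ = √(GM/r₁) = 2.70456e+06 m/s, v₂ = √(GM/r₂) = 1.47439e+06 m/s.
Transfer speeds (vis-viva v² = GM(2/r − 1/a_t)): v₁ᵗ = 3.35822e+06 m/s, v₂ᵗ = 998031 m/s.
(a) ΔV₁ = |v₁ᵗ − v₁| ≈ 6.537e+05 m/s = 653.7 km/s.
(b) ΔV₂ = |v₂ − v₂ᵗ| ≈ 4.764e+05 m/s = 476.4 km/s.
(c) ΔV_total = ΔV₁ + ΔV₂ ≈ 1.13e+06 m/s = 1130 km/s.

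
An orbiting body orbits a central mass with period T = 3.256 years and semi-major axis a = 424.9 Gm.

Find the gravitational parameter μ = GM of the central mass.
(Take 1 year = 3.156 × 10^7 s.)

Convert to SI: T = 3.256 years = 1.02759e+08 s; a = 424.9 Gm = 4.249e+11 m.
GM = 4π² · a³ / T².
GM = 4π² · (4.249e+11)³ / (1.02759e+08)² m³/s² ≈ 2.868e+20 m³/s² = 2.868 × 10^20 m³/s².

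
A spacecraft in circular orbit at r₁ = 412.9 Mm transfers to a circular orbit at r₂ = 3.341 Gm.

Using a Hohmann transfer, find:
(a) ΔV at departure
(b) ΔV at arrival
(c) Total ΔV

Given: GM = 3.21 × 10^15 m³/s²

Convert to SI: r₁ = 412.9 Mm = 4.129e+08 m; r₂ = 3.341 Gm = 3.341e+09 m.
Transfer semi-major axis: a_t = (r₁ + r₂)/2 = (4.129e+08 + 3.341e+09)/2 = 1.87695e+09 m.
Circular speeds: v₁ = √(GM/r₁) = 2788.24 m/s, v₂ = √(GM/r₂) = 980.199 m/s.
Transfer speeds (vis-viva v² = GM(2/r − 1/a_t)): v₁ᵗ = 3719.99 m/s, v₂ᵗ = 459.738 m/s.
(a) ΔV₁ = |v₁ᵗ − v₁| ≈ 931.8 m/s = 931.8 m/s.
(b) ΔV₂ = |v₂ − v₂ᵗ| ≈ 520.5 m/s = 520.5 m/s.
(c) ΔV_total = ΔV₁ + ΔV₂ ≈ 1452 m/s = 1.452 km/s.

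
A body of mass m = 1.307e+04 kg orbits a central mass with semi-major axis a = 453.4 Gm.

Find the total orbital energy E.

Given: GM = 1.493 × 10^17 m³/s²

Convert to SI: a = 453.4 Gm = 4.534e+11 m.
E = −GMm / (2a).
E = −1.493e+17 · 1.307e+04 / (2 · 4.534e+11) J ≈ -2.152e+09 J = -2.152 GJ.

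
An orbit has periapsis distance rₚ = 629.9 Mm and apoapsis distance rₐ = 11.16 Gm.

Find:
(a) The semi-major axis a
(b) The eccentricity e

Convert to SI: rₚ = 629.9 Mm = 6.299e+08 m; rₐ = 11.16 Gm = 1.116e+10 m.
(a) a = (rₚ + rₐ) / 2 = (6.299e+08 + 1.116e+10) / 2 ≈ 5.895e+09 m = 5.895 Gm.
(b) e = (rₐ − rₚ) / (rₐ + rₚ) = (1.116e+10 − 6.299e+08) / (1.116e+10 + 6.299e+08) ≈ 0.8931.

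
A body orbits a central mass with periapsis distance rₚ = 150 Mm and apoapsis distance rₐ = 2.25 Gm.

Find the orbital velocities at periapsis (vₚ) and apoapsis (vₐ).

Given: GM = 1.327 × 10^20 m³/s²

Convert to SI: rₚ = 150 Mm = 1.5e+08 m; rₐ = 2.25 Gm = 2.25e+09 m.
Use the vis-viva equation v² = GM(2/r − 1/a) with a = (rₚ + rₐ)/2 = (1.5e+08 + 2.25e+09)/2 = 1.2e+09 m.
vₚ = √(GM · (2/rₚ − 1/a)) = √(1.327e+20 · (2/1.5e+08 − 1/1.2e+09)) m/s ≈ 1.288e+06 m/s = 1288 km/s.
vₐ = √(GM · (2/rₐ − 1/a)) = √(1.327e+20 · (2/2.25e+09 − 1/1.2e+09)) m/s ≈ 8.586e+04 m/s = 85.86 km/s.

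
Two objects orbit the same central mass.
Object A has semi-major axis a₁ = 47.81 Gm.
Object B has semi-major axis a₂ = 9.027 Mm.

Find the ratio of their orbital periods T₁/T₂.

Convert to SI: a₁ = 47.81 Gm = 4.781e+10 m; a₂ = 9.027 Mm = 9.027e+06 m.
From Kepler's third law, (T₁/T₂)² = (a₁/a₂)³, so T₁/T₂ = (a₁/a₂)^(3/2).
a₁/a₂ = 4.781e+10 / 9.027e+06 = 5296.33.
T₁/T₂ = (5296.33)^(3/2) ≈ 3.854e+05.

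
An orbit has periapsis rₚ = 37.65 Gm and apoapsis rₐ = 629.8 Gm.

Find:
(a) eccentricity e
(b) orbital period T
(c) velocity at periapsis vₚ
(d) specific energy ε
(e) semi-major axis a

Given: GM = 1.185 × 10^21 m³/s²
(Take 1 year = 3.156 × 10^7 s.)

Convert to SI: rₚ = 37.65 Gm = 3.765e+10 m; rₐ = 629.8 Gm = 6.298e+11 m.
(a) e = (rₐ − rₚ)/(rₐ + rₚ) = (6.298e+11 − 3.765e+10)/(6.298e+11 + 3.765e+10) ≈ 0.8872
(b) With a = (rₚ + rₐ)/2 = 3.33725e+11 m, T = 2π √(a³/GM) = 2π √((3.33725e+11)³/1.185e+21) s ≈ 3.519e+07 s
(c) With a = (rₚ + rₐ)/2 = 3.33725e+11 m, vₚ = √(GM (2/rₚ − 1/a)) = √(1.185e+21 · (2/3.765e+10 − 1/3.33725e+11)) m/s ≈ 2.437e+05 m/s
(d) With a = (rₚ + rₐ)/2 = 3.33725e+11 m, ε = −GM/(2a) = −1.185e+21/(2 · 3.33725e+11) J/kg ≈ -1.775e+09 J/kg
(e) a = (rₚ + rₐ)/2 = (3.765e+10 + 6.298e+11)/2 ≈ 3.337e+11 m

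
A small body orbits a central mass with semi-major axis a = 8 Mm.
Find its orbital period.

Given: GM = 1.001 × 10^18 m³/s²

Convert to SI: a = 8 Mm = 8e+06 m.
Kepler's third law: T = 2π √(a³ / GM).
Substituting a = 8e+06 m and GM = 1.001e+18 m³/s²:
T = 2π √((8e+06)³ / 1.001e+18) s
T ≈ 142.1 s = 2.368 minutes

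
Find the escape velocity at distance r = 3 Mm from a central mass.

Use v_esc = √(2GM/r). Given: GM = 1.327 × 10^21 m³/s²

Convert to SI: r = 3 Mm = 3e+06 m.
Escape velocity comes from setting total energy to zero: ½v² − GM/r = 0 ⇒ v_esc = √(2GM / r).
v_esc = √(2 · 1.327e+21 / 3e+06) m/s ≈ 2.974e+07 m/s = 2.974e+04 km/s.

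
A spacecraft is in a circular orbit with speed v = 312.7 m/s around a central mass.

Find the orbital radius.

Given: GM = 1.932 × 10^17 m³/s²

For a circular orbit, v² = GM / r, so r = GM / v².
r = 1.932e+17 / (312.7)² m ≈ 1.976e+12 m = 1.976 Tm.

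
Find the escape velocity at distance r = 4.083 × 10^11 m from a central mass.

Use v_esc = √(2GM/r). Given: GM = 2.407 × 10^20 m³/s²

Escape velocity comes from setting total energy to zero: ½v² − GM/r = 0 ⇒ v_esc = √(2GM / r).
v_esc = √(2 · 2.407e+20 / 4.083e+11) m/s ≈ 3.434e+04 m/s = 34.34 km/s.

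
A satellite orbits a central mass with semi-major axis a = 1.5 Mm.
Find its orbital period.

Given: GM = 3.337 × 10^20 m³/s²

Convert to SI: a = 1.5 Mm = 1.5e+06 m.
Kepler's third law: T = 2π √(a³ / GM).
Substituting a = 1.5e+06 m and GM = 3.337e+20 m³/s²:
T = 2π √((1.5e+06)³ / 3.337e+20) s
T ≈ 0.6319 s = 0.6319 seconds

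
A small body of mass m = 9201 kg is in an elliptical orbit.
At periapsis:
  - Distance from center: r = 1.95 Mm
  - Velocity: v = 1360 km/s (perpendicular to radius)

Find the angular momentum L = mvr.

Convert to SI: r = 1.95 Mm = 1.95e+06 m; v = 1360 km/s = 1.36e+06 m/s.
Since v is perpendicular to r, L = m · v · r.
L = 9201 · 1.36e+06 · 1.95e+06 kg·m²/s ≈ 2.44e+16 kg·m²/s.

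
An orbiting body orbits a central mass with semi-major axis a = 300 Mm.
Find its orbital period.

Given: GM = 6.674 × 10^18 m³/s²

Convert to SI: a = 300 Mm = 3e+08 m.
Kepler's third law: T = 2π √(a³ / GM).
Substituting a = 3e+08 m and GM = 6.674e+18 m³/s²:
T = 2π √((3e+08)³ / 6.674e+18) s
T ≈ 1.264e+04 s = 3.51 hours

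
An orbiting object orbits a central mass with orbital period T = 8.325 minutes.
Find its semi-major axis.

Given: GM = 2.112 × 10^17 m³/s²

Convert to SI: T = 8.325 minutes = 499.5 s.
Invert Kepler's third law: a = (GM · T² / (4π²))^(1/3).
Substituting T = 499.5 s and GM = 2.112e+17 m³/s²:
a = (2.112e+17 · (499.5)² / (4π²))^(1/3) m
a ≈ 1.101e+07 m = 1.101 × 10^7 m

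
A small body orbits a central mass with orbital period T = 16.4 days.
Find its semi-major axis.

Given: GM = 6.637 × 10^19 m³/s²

Convert to SI: T = 16.4 days = 1.41696e+06 s.
Invert Kepler's third law: a = (GM · T² / (4π²))^(1/3).
Substituting T = 1.41696e+06 s and GM = 6.637e+19 m³/s²:
a = (6.637e+19 · (1.41696e+06)² / (4π²))^(1/3) m
a ≈ 1.5e+10 m = 15 Gm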